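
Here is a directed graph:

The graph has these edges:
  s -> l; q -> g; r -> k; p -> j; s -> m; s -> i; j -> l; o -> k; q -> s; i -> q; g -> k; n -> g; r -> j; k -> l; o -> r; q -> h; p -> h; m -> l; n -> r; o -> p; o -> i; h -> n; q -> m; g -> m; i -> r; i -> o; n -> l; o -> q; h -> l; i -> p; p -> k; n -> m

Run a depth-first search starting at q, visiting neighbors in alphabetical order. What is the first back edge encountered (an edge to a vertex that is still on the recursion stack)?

o->i

DFS from q (visiting neighbors in alphabetical order); mark gray on enter, black on exit:
q gray
  g gray
    k gray
      l gray
      l black
    k black
    m gray
      m→l: l black — skip
    m black
  g black
  h gray
    h→l: l black — skip
    n gray
      n→g: g black — skip
      n→l: l black — skip
      n→m: m black — skip
      r gray
        j gray
          j→l: l black — skip
        j black
        r→k: k black — skip
      r black
    n black
  h black
  q→m: m black — skip
  s gray
    i gray
      o gray
        o→i: i is gray → back edge
First back edge: o → i.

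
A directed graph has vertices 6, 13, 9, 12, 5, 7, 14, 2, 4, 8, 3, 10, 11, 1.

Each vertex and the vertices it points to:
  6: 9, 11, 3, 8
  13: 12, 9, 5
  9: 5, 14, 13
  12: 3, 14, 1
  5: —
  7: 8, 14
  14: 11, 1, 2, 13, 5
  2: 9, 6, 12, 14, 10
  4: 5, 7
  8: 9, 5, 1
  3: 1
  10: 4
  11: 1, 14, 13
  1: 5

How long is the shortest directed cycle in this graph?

2

For each vertex v, BFS finds the shortest path from v back to v.
The shortest such closed walk is 2 → 14 → 2, length 2.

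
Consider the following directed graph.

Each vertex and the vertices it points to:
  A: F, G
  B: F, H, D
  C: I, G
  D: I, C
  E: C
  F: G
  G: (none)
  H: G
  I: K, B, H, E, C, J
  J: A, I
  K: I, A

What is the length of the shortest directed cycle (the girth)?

2

For each vertex v, BFS finds the shortest path from v back to v.
The shortest such closed walk is J → I → J, length 2.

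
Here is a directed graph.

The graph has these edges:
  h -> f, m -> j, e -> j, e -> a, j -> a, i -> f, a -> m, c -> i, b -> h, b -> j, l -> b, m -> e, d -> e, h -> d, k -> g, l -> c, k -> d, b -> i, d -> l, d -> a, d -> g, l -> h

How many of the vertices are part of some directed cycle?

A vertex is on a directed cycle iff it belongs to a strongly connected component of size ≥ 2 (or has a self-loop).
The vertices on cycles are {a, b, d, e, h, j, l, m} — 8 in total.

8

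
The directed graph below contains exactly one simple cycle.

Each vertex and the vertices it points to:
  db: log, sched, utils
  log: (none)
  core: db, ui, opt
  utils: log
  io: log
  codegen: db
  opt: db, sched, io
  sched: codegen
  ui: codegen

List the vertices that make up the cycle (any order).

DFS with gray/black marking from db:
db gray
  log gray
  log black
  sched gray
    codegen gray
      codegen→db: db is gray → back edge
Back edge closes the cycle db → sched → codegen → db; its vertices are {db, sched, codegen}.

db, sched, codegen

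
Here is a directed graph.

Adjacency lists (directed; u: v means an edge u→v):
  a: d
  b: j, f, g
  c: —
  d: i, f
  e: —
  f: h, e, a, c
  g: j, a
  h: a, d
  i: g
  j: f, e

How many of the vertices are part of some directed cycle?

7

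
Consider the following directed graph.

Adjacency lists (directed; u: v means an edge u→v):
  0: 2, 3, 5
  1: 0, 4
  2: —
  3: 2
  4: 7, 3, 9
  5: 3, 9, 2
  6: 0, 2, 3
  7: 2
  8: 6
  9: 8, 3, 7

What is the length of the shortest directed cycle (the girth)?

5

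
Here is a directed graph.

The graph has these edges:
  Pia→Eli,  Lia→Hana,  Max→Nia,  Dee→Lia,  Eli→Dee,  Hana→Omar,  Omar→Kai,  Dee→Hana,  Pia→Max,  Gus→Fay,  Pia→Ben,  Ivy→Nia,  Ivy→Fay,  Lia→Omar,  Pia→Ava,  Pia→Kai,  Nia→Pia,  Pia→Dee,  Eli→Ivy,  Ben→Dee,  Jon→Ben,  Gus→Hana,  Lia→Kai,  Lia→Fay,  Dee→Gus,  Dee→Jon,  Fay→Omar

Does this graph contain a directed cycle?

Yes

DFS with white/gray/black marking, starting from Eli:
Eli gray
  Dee gray
    Gus gray
      Fay gray
        Omar gray
          Kai gray
          Kai black
        Omar black
      Fay black
      Hana gray
        Hana→Omar: Omar black — skip
      Hana black
    Gus black
    Lia gray
      Lia→Hana: Hana black — skip
      Lia→Omar: Omar black — skip
      Lia→Fay: Fay black — skip
      Lia→Kai: Kai black — skip
    Lia black
    Dee→Hana: Hana black — skip
    Jon gray
      Ben gray
        Ben→Dee: Dee is gray → back edge
Back edge found, so a cycle exists: Dee → Jon → Ben → Dee.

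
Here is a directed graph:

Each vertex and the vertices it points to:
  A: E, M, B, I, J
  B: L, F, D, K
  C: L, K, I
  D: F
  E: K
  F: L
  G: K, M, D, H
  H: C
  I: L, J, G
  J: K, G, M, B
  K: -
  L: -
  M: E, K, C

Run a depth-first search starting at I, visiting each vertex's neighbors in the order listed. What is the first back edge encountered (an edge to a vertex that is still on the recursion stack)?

C->I

DFS from I (visiting each vertex's neighbors in the order listed); mark gray on enter, black on exit:
I gray
  L gray
  L black
  J gray
    K gray
    K black
    G gray
      G→K: K black — skip
      M gray
        E gray
          E→K: K black — skip
        E black
        M→K: K black — skip
        C gray
          C→L: L black — skip
          C→K: K black — skip
          C→I: I is gray → back edge
First back edge: C → I.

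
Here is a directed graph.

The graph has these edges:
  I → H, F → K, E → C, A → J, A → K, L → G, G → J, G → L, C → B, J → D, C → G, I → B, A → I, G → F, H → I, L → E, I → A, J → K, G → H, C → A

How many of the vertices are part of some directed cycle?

7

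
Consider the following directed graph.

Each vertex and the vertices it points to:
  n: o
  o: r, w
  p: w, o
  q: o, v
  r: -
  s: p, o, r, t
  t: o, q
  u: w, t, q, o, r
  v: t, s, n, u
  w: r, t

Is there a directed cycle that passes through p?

p is on a cycle iff p can reach itself via ≥1 edge.
p → w → t → q → v → s → p — yes.

Yes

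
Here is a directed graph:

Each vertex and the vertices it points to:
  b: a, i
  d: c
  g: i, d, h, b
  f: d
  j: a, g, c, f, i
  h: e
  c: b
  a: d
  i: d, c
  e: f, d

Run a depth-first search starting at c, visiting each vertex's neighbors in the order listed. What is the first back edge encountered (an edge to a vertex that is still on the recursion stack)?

d->c

DFS from c (visiting each vertex's neighbors in the order listed); mark gray on enter, black on exit:
c gray
  b gray
    a gray
      d gray
        d→c: c is gray → back edge
First back edge: d → c.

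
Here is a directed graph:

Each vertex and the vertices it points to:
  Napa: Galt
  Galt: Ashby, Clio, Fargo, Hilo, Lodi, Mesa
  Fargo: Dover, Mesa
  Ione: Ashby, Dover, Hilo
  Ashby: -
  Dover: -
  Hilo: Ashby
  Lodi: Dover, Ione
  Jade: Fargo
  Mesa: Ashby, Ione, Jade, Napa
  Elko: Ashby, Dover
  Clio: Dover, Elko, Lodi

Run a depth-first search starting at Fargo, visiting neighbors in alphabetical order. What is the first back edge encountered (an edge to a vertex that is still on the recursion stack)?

DFS from Fargo (visiting neighbors in alphabetical order); mark gray on enter, black on exit:
Fargo gray
  Dover gray
  Dover black
  Mesa gray
    Ashby gray
    Ashby black
    Ione gray
      Ione→Ashby: Ashby black — skip
      Ione→Dover: Dover black — skip
      Hilo gray
        Hilo→Ashby: Ashby black — skip
      Hilo black
    Ione black
    Jade gray
      Jade→Fargo: Fargo is gray → back edge
First back edge: Jade → Fargo.

Jade→Fargo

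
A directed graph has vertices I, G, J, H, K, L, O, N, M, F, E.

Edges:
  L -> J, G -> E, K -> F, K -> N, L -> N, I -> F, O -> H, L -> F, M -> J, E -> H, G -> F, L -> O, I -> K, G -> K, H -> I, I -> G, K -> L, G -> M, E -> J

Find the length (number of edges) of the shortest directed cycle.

For each vertex v, BFS finds the shortest path from v back to v.
The shortest such closed walk is G → E → H → I → G, length 4.

4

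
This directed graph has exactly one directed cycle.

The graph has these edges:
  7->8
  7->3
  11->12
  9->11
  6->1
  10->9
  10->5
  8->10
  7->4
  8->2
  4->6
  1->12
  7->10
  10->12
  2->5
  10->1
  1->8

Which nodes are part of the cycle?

1, 8, 10

DFS with gray/black marking from 8:
8 gray
  2 gray
    5 gray
    5 black
  2 black
  10 gray
    12 gray
    12 black
    1 gray
      1→12: 12 black — skip
      1→8: 8 is gray → back edge
Back edge closes the cycle 8 → 10 → 1 → 8; its vertices are {1, 8, 10}.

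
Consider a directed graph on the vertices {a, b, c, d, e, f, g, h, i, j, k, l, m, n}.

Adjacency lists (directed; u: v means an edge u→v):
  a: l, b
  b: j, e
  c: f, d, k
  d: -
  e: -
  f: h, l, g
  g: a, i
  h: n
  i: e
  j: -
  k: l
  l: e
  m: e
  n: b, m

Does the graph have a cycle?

No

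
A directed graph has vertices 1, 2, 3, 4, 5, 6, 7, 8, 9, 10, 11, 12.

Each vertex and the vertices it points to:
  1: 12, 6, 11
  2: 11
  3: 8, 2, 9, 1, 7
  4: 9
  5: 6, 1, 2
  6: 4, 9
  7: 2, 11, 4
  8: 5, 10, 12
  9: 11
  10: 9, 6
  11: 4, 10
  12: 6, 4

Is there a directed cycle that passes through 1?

1 lies on a cycle iff there is a path from 1 back to itself.
Exploring from 1, it never reaches itself; equivalently, its strongly connected component is a singleton.

No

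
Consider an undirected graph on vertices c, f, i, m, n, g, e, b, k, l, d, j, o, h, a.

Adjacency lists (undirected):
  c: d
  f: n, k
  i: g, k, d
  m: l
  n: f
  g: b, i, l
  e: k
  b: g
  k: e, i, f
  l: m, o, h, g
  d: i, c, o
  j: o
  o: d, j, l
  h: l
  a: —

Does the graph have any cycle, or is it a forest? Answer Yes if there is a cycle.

Yes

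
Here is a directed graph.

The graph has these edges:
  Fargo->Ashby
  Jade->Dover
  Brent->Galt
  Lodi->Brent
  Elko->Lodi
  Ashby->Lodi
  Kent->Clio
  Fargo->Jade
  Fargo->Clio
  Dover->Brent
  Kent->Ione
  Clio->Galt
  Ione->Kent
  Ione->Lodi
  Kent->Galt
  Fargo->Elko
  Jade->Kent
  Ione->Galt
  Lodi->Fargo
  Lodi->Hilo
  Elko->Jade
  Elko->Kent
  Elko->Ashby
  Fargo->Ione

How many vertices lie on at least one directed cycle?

A vertex is on a directed cycle iff it belongs to a strongly connected component of size ≥ 2 (or has a self-loop).
The vertices on cycles are {Elko, Ione, Jade, Kent, Lodi, Ashby, Fargo} — 7 in total.

7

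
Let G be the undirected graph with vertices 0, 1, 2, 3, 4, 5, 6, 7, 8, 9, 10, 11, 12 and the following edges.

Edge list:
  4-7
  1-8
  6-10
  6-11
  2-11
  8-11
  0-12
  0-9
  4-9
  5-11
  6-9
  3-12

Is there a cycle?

No

DFS, tracking each vertex's parent; an edge to a visited non-parent vertex closes a cycle.
Start from 10:
visit 10 (parent –)
  visit 6 (parent 10)
    visit 9 (parent 6)
      visit 4 (parent 9)
        visit 7 (parent 4)
          7–4: parent, skip
        4–9: parent, skip
      visit 0 (parent 9)
        visit 12 (parent 0)
          12–0: parent, skip
          visit 3 (parent 12)
            3–12: parent, skip
        0–9: parent, skip
      9–6: parent, skip
    6–10: parent, skip
    visit 11 (parent 6)
      visit 5 (parent 11)
        5–11: parent, skip
      11–6: parent, skip
      visit 2 (parent 11)
        2–11: parent, skip
      visit 8 (parent 11)
        8–11: parent, skip
        visit 1 (parent 8)
          1–8: parent, skip
No non-parent visited neighbor found — the graph is a forest.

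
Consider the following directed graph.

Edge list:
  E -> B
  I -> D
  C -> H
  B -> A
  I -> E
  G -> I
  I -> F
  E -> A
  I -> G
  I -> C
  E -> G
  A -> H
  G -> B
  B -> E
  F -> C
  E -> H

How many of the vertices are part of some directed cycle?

4

A vertex is on a directed cycle iff it belongs to a strongly connected component of size ≥ 2 (or has a self-loop).
The vertices on cycles are {B, E, G, I} — 4 in total.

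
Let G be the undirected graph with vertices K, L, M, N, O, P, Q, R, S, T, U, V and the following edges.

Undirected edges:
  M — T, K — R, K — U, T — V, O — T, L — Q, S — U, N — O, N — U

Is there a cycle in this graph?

DFS, tracking each vertex's parent; an edge to a visited non-parent vertex closes a cycle.
Start from L:
visit L (parent –)
  visit Q (parent L)
    Q–L: parent, skip
visit K (parent –)
  visit R (parent K)
    R–K: parent, skip
  visit U (parent K)
    visit N (parent U)
      N–U: parent, skip
      visit O (parent N)
        visit T (parent O)
          visit M (parent T)
            M–T: parent, skip
          visit V (parent T)
            V–T: parent, skip
          T–O: parent, skip
        O–N: parent, skip
    U–K: parent, skip
    visit S (parent U)
      S–U: parent, skip
visit P (parent –)
No non-parent visited neighbor found — the graph is a forest.

No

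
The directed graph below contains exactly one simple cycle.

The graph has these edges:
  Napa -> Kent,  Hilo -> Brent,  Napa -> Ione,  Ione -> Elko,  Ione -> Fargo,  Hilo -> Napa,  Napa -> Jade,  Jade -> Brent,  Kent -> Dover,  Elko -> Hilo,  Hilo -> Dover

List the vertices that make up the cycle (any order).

DFS with gray/black marking from Napa:
Napa gray
  Jade gray
    Brent gray
    Brent black
  Jade black
  Ione gray
    Fargo gray
    Fargo black
    Elko gray
      Hilo gray
        Dover gray
        Dover black
        Hilo→Brent: Brent black — skip
        Hilo→Napa: Napa is gray → back edge
Back edge closes the cycle Napa → Ione → Elko → Hilo → Napa; its vertices are {Elko, Hilo, Ione, Napa}.

Elko, Hilo, Ione, Napa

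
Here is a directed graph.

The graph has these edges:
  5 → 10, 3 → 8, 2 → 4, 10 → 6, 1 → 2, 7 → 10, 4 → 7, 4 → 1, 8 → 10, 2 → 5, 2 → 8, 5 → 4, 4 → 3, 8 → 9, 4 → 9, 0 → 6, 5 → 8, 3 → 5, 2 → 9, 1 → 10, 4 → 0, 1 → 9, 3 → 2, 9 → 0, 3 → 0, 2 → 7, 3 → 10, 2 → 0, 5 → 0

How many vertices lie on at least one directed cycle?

A vertex is on a directed cycle iff it belongs to a strongly connected component of size ≥ 2 (or has a self-loop).
The vertices on cycles are {1, 2, 3, 4, 5} — 5 in total.

5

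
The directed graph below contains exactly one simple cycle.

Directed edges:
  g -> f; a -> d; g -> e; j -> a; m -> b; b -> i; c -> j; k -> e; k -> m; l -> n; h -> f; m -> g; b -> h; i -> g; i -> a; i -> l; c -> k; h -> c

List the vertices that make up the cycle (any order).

b, c, h, k, m

DFS with gray/black marking from m:
m gray
  b gray
    h gray
      f gray
      f black
      c gray
        k gray
          e gray
          e black
          k→m: m is gray → back edge
Back edge closes the cycle m → b → h → c → k → m; its vertices are {b, c, h, k, m}.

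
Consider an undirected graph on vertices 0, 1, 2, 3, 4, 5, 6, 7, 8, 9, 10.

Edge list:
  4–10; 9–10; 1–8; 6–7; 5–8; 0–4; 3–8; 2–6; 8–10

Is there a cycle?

No

DFS, tracking each vertex's parent; an edge to a visited non-parent vertex closes a cycle.
Start from 9:
visit 9 (parent –)
  visit 10 (parent 9)
    visit 8 (parent 10)
      8–10: parent, skip
      visit 3 (parent 8)
        3–8: parent, skip
      visit 1 (parent 8)
        1–8: parent, skip
      visit 5 (parent 8)
        5–8: parent, skip
    visit 4 (parent 10)
      visit 0 (parent 4)
        0–4: parent, skip
      4–10: parent, skip
    10–9: parent, skip
visit 2 (parent –)
  visit 6 (parent 2)
    visit 7 (parent 6)
      7–6: parent, skip
    6–2: parent, skip
No non-parent visited neighbor found — the graph is a forest.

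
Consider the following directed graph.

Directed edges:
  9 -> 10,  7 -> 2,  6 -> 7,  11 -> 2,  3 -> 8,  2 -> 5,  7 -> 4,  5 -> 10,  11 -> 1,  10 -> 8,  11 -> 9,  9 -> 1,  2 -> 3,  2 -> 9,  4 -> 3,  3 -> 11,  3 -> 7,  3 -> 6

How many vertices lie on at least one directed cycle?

A vertex is on a directed cycle iff it belongs to a strongly connected component of size ≥ 2 (or has a self-loop).
The vertices on cycles are {2, 3, 4, 6, 7, 11} — 6 in total.

6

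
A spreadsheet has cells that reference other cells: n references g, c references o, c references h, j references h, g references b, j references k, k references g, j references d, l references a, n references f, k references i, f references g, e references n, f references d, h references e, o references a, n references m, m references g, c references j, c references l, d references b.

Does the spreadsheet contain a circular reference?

No

DFS with white/gray/black marking, starting from f:
f gray
  g gray
    b gray
    b black
  g black
  d gray
    d→b: b black — skip
  d black
f black
l gray
  a gray
  a black
l black
k gray
  k→g: g black — skip
  i gray
  i black
k black
j gray
  j→d: d black — skip
  j→k: k black — skip
  h gray
    e gray
      n gray
        n→g: g black — skip
        m gray
          m→g: g black — skip
        m black
        n→f: f black — skip
      n black
    e black
  h black
j black
o gray
  o→a: a black — skip
o black
c gray
  c→o: o black — skip
  c→j: j black — skip
  c→h: h black — skip
  c→l: l black — skip
c black
Every edge goes to a white or black vertex — no back edge, so the graph is acyclic.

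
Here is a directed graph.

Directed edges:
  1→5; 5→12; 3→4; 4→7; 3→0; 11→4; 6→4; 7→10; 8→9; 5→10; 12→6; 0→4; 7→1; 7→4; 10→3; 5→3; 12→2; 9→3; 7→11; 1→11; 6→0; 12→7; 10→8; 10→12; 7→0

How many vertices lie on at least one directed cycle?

A vertex is on a directed cycle iff it belongs to a strongly connected component of size ≥ 2 (or has a self-loop).
The vertices on cycles are {0, 1, 3, 4, 5, 6, 7, 8, 9, 10, 11, 12} — 12 in total.

12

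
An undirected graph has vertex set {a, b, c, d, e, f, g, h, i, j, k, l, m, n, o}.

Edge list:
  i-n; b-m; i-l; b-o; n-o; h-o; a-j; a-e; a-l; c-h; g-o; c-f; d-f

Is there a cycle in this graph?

No

DFS, tracking each vertex's parent; an edge to a visited non-parent vertex closes a cycle.
Start from l:
visit l (parent –)
  visit i (parent l)
    i–l: parent, skip
    visit n (parent i)
      n–i: parent, skip
      visit o (parent n)
        o–n: parent, skip
        visit h (parent o)
          visit c (parent h)
            c–h: parent, skip
            visit f (parent c)
              f–c: parent, skip
              visit d (parent f)
                d–f: parent, skip
          h–o: parent, skip
        visit b (parent o)
          b–o: parent, skip
          visit m (parent b)
            m–b: parent, skip
        visit g (parent o)
          g–o: parent, skip
  visit a (parent l)
    visit j (parent a)
      j–a: parent, skip
    a–l: parent, skip
    visit e (parent a)
      e–a: parent, skip
visit k (parent –)
No non-parent visited neighbor found — the graph is a forest.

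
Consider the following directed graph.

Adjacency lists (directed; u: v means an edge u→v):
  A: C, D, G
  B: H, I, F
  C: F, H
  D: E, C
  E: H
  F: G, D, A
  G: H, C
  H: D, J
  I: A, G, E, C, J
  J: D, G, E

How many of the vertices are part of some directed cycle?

8

A vertex is on a directed cycle iff it belongs to a strongly connected component of size ≥ 2 (or has a self-loop).
The vertices on cycles are {A, C, D, E, F, G, H, J} — 8 in total.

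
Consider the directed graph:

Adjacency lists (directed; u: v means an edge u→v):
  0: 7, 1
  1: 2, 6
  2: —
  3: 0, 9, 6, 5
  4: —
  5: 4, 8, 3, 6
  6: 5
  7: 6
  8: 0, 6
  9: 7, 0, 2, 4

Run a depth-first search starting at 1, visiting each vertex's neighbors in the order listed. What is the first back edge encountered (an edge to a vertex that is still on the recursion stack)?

7->6

DFS from 1 (visiting each vertex's neighbors in the order listed); mark gray on enter, black on exit:
1 gray
  2 gray
  2 black
  6 gray
    5 gray
      4 gray
      4 black
      8 gray
        0 gray
          7 gray
            7→6: 6 is gray → back edge
First back edge: 7 → 6.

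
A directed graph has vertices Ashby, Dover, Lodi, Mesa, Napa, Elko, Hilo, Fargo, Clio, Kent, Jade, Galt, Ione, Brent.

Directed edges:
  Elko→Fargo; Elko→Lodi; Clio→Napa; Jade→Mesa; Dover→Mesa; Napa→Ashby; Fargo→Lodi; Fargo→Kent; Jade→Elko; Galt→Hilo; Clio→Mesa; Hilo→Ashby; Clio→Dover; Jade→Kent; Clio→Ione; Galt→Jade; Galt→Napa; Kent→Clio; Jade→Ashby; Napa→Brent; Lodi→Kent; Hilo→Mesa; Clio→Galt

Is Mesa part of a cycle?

No

Mesa lies on a cycle iff there is a path from Mesa back to itself.
Exploring from Mesa, it never reaches itself; equivalently, its strongly connected component is a singleton.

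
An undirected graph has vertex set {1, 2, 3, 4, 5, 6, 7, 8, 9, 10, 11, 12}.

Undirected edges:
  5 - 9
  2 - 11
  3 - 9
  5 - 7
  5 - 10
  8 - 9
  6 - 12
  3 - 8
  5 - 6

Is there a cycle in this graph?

Yes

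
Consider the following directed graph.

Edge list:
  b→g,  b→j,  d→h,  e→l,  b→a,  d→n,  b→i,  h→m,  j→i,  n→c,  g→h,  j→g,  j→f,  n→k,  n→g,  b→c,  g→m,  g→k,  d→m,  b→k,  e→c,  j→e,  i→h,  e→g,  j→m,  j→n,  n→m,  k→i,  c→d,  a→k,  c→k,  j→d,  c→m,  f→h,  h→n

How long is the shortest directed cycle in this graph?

3

For each vertex v, BFS finds the shortest path from v back to v.
The shortest such closed walk is c → d → n → c, length 3.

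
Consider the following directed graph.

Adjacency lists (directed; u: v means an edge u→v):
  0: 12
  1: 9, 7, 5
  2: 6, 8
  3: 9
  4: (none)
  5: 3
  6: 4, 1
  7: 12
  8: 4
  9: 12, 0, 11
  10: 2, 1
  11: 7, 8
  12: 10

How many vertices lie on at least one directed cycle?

11

A vertex is on a directed cycle iff it belongs to a strongly connected component of size ≥ 2 (or has a self-loop).
The vertices on cycles are {0, 1, 2, 3, 5, 6, 7, 9, 10, 11, 12} — 11 in total.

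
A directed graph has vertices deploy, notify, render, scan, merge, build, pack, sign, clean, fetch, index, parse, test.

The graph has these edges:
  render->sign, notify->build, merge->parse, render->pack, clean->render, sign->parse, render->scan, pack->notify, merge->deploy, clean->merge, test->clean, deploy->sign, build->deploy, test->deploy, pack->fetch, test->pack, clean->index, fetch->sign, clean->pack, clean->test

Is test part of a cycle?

Yes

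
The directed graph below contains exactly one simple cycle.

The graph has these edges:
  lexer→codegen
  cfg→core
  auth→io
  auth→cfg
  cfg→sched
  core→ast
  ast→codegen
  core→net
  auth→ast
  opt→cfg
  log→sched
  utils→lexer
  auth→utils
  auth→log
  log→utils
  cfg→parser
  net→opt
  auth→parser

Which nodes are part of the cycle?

cfg, net, opt, core

DFS with gray/black marking from cfg:
cfg gray
  core gray
    ast gray
      codegen gray
      codegen black
    ast black
    net gray
      opt gray
        opt→cfg: cfg is gray → back edge
Back edge closes the cycle cfg → core → net → opt → cfg; its vertices are {cfg, net, opt, core}.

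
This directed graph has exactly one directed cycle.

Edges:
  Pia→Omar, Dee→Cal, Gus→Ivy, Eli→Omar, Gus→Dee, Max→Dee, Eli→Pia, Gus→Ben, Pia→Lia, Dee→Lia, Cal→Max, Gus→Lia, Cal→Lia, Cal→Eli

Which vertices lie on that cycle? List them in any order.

Cal, Dee, Max

DFS with gray/black marking from Dee:
Dee gray
  Lia gray
  Lia black
  Cal gray
    Cal→Lia: Lia black — skip
    Eli gray
      Pia gray
        Omar gray
        Omar black
        Pia→Lia: Lia black — skip
      Pia black
      Eli→Omar: Omar black — skip
    Eli black
    Max gray
      Max→Dee: Dee is gray → back edge
Back edge closes the cycle Dee → Cal → Max → Dee; its vertices are {Cal, Dee, Max}.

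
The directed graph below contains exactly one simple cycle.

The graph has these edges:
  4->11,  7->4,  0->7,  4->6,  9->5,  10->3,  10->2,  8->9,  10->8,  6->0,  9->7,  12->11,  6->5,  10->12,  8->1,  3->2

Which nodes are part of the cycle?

0, 4, 6, 7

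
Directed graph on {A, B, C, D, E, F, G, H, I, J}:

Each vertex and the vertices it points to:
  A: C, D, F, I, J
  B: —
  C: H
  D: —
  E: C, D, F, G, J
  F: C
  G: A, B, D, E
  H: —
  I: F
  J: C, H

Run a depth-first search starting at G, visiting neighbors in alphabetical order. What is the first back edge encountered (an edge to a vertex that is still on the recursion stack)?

E→G

DFS from G (visiting neighbors in alphabetical order); mark gray on enter, black on exit:
G gray
  A gray
    C gray
      H gray
      H black
    C black
    D gray
    D black
    F gray
      F→C: C black — skip
    F black
    I gray
      I→F: F black — skip
    I black
    J gray
      J→C: C black — skip
      J→H: H black — skip
    J black
  A black
  B gray
  B black
  G→D: D black — skip
  E gray
    E→C: C black — skip
    E→D: D black — skip
    E→F: F black — skip
    E→G: G is gray → back edge
First back edge: E → G.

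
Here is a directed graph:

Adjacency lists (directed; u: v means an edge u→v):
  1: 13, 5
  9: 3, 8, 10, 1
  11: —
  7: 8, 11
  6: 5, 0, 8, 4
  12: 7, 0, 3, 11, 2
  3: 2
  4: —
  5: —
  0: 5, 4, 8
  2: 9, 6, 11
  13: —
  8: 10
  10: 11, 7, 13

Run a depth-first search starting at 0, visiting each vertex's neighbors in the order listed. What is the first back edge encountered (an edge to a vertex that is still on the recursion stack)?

DFS from 0 (visiting each vertex's neighbors in the order listed); mark gray on enter, black on exit:
0 gray
  5 gray
  5 black
  4 gray
  4 black
  8 gray
    10 gray
      11 gray
      11 black
      7 gray
        7→8: 8 is gray → back edge
First back edge: 7 → 8.

7->8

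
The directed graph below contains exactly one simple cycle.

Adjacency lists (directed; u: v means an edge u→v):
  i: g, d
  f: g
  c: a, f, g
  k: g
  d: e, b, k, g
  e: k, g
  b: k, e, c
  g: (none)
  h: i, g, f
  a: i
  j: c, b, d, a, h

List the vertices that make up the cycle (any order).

DFS with gray/black marking from c:
c gray
  a gray
    i gray
      g gray
      g black
      d gray
        e gray
          k gray
            k→g: g black — skip
          k black
          e→g: g black — skip
        e black
        b gray
          b→k: k black — skip
          b→e: e black — skip
          b→c: c is gray → back edge
Back edge closes the cycle c → a → i → d → b → c; its vertices are {a, b, c, d, i}.

a, b, c, d, i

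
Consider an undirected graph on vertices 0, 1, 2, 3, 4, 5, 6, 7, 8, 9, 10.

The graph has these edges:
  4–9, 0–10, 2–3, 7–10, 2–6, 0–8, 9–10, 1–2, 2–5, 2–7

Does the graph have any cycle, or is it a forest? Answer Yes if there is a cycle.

No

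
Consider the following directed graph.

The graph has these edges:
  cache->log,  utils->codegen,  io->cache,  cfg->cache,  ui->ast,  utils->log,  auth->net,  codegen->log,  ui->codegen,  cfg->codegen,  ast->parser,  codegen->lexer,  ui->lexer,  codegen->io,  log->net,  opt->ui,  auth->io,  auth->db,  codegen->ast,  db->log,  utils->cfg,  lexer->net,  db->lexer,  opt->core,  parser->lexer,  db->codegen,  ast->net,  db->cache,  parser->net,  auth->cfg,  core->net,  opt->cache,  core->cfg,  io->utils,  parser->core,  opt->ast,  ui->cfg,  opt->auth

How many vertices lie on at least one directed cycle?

A vertex is on a directed cycle iff it belongs to a strongly connected component of size ≥ 2 (or has a self-loop).
The vertices on cycles are {io, ast, cfg, core, utils, parser, codegen} — 7 in total.

7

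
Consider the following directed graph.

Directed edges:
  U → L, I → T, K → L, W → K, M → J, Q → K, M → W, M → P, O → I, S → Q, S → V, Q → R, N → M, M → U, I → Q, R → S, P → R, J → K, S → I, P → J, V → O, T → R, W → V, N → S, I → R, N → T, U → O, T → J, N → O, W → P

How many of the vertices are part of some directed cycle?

7

A vertex is on a directed cycle iff it belongs to a strongly connected component of size ≥ 2 (or has a self-loop).
The vertices on cycles are {I, O, Q, R, S, T, V} — 7 in total.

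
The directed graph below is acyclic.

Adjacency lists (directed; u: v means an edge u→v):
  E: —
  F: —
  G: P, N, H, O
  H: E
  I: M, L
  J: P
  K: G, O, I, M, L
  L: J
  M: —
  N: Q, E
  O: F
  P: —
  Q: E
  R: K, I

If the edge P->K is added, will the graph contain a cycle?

Yes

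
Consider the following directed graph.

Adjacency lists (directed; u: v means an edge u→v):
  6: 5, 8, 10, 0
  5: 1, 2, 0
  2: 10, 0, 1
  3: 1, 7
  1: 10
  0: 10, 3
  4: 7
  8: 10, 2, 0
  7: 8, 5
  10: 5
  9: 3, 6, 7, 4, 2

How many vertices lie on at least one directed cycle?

8

A vertex is on a directed cycle iff it belongs to a strongly connected component of size ≥ 2 (or has a self-loop).
The vertices on cycles are {0, 1, 2, 3, 5, 7, 8, 10} — 8 in total.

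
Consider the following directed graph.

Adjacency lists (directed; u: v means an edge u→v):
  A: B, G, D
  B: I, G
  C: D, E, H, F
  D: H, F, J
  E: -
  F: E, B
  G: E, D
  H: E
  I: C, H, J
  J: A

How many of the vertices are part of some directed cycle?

8

A vertex is on a directed cycle iff it belongs to a strongly connected component of size ≥ 2 (or has a self-loop).
The vertices on cycles are {A, B, C, D, F, G, I, J} — 8 in total.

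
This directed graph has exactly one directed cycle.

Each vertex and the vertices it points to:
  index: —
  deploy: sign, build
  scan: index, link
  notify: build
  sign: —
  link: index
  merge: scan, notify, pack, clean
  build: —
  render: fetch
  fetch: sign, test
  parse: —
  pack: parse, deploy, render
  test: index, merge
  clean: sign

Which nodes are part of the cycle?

DFS with gray/black marking from test:
test gray
  index gray
  index black
  merge gray
    scan gray
      scan→index: index black — skip
      link gray
        link→index: index black — skip
      link black
    scan black
    notify gray
      build gray
      build black
    notify black
    pack gray
      parse gray
      parse black
      deploy gray
        sign gray
        sign black
        deploy→build: build black — skip
      deploy black
      render gray
        fetch gray
          fetch→sign: sign black — skip
          fetch→test: test is gray → back edge
Back edge closes the cycle test → merge → pack → render → fetch → test; its vertices are {pack, test, fetch, merge, render}.

pack, test, fetch, merge, render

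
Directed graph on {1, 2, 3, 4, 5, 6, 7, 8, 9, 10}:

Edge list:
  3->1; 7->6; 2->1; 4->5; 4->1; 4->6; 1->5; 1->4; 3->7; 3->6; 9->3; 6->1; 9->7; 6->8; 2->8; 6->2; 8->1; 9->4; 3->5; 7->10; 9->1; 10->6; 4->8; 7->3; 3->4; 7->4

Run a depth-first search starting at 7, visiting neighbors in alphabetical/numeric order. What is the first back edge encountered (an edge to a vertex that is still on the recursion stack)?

DFS from 7 (visiting neighbors in alphabetical/numeric order); mark gray on enter, black on exit:
7 gray
  3 gray
    1 gray
      4 gray
        4→1: 1 is gray → back edge
First back edge: 4 → 1.

4->1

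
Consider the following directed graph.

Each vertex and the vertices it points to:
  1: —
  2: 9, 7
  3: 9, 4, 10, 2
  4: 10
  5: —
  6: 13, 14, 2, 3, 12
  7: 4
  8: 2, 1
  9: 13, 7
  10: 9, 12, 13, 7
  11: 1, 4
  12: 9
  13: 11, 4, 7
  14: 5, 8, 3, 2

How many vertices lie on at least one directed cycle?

A vertex is on a directed cycle iff it belongs to a strongly connected component of size ≥ 2 (or has a self-loop).
The vertices on cycles are {4, 7, 9, 10, 11, 12, 13} — 7 in total.

7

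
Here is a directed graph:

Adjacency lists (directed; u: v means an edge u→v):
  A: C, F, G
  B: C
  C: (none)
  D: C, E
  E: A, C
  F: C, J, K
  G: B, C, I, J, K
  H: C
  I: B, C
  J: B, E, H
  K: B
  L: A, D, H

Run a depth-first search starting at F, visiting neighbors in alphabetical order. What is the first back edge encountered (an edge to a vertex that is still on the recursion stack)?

A->F

DFS from F (visiting neighbors in alphabetical order); mark gray on enter, black on exit:
F gray
  C gray
  C black
  J gray
    B gray
      B→C: C black — skip
    B black
    E gray
      A gray
        A→C: C black — skip
        A→F: F is gray → back edge
First back edge: A → F.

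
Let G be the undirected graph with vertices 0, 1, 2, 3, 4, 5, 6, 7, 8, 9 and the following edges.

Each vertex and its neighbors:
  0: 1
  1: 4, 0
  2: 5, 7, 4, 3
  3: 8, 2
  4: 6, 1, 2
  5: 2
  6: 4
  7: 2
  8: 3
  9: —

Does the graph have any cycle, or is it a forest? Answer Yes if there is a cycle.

No

DFS, tracking each vertex's parent; an edge to a visited non-parent vertex closes a cycle.
Start from 0:
visit 0 (parent –)
  visit 1 (parent 0)
    visit 4 (parent 1)
      visit 6 (parent 4)
        6–4: parent, skip
      4–1: parent, skip
      visit 2 (parent 4)
        visit 5 (parent 2)
          5–2: parent, skip
        visit 7 (parent 2)
          7–2: parent, skip
        2–4: parent, skip
        visit 3 (parent 2)
          visit 8 (parent 3)
            8–3: parent, skip
          3–2: parent, skip
    1–0: parent, skip
visit 9 (parent –)
No non-parent visited neighbor found — the graph is a forest.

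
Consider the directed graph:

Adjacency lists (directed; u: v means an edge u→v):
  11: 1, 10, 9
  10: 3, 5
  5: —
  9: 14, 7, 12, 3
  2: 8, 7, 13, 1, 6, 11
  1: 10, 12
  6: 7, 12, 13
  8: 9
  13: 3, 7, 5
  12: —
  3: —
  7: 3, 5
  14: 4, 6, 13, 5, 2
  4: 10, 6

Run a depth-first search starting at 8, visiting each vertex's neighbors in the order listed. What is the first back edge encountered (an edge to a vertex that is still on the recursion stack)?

2->8

DFS from 8 (visiting each vertex's neighbors in the order listed); mark gray on enter, black on exit:
8 gray
  9 gray
    14 gray
      4 gray
        10 gray
          3 gray
          3 black
          5 gray
          5 black
        10 black
        6 gray
          7 gray
            7→3: 3 black — skip
            7→5: 5 black — skip
          7 black
          12 gray
          12 black
          13 gray
            13→3: 3 black — skip
            13→7: 7 black — skip
            13→5: 5 black — skip
          13 black
        6 black
      4 black
      14→6: 6 black — skip
      14→13: 13 black — skip
      14→5: 5 black — skip
      2 gray
        2→8: 8 is gray → back edge
First back edge: 2 → 8.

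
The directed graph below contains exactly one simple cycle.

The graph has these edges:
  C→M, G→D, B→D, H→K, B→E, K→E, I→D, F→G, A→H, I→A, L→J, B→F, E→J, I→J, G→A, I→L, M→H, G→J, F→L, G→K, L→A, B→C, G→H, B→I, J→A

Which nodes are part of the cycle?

DFS with gray/black marking from E:
E gray
  J gray
    A gray
      H gray
        K gray
          K→E: E is gray → back edge
Back edge closes the cycle E → J → A → H → K → E; its vertices are {A, E, H, J, K}.

A, E, H, J, K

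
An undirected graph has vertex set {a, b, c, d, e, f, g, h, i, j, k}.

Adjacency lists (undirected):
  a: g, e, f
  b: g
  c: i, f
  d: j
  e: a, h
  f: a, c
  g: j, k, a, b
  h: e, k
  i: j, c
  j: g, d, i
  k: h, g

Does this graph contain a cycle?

Yes

DFS, tracking each vertex's parent; an edge to a visited non-parent vertex closes a cycle.
Start from c:
visit c (parent –)
  visit i (parent c)
    visit j (parent i)
      visit g (parent j)
        g–j: parent, skip
        visit k (parent g)
          visit h (parent k)
            visit e (parent h)
              visit a (parent e)
                a–g: g visited and ≠ parent → cycle
Cycle: g – k – h – e – a – g.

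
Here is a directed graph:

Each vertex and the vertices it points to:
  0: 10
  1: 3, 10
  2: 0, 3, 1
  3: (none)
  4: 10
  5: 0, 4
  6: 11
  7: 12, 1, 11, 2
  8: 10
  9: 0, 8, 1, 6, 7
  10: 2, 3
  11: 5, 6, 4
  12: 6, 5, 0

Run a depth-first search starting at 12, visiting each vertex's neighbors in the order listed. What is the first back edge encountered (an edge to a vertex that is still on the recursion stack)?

2→0

DFS from 12 (visiting each vertex's neighbors in the order listed); mark gray on enter, black on exit:
12 gray
  6 gray
    11 gray
      5 gray
        0 gray
          10 gray
            2 gray
              2→0: 0 is gray → back edge
First back edge: 2 → 0.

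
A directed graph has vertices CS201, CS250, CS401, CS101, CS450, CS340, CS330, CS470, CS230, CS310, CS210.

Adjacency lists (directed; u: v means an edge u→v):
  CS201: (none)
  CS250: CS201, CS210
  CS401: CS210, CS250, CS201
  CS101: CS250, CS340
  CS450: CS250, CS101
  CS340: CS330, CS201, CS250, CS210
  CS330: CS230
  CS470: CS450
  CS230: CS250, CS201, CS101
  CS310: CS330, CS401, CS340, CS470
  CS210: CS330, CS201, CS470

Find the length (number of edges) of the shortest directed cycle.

4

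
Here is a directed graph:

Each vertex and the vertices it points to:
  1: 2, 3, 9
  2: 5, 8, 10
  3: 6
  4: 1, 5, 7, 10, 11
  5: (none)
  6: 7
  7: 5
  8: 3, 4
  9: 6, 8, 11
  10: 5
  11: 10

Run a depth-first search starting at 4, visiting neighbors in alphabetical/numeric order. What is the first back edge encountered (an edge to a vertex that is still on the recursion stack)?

8→4

DFS from 4 (visiting neighbors in alphabetical/numeric order); mark gray on enter, black on exit:
4 gray
  1 gray
    2 gray
      5 gray
      5 black
      8 gray
        3 gray
          6 gray
            7 gray
              7→5: 5 black — skip
            7 black
          6 black
        3 black
        8→4: 4 is gray → back edge
First back edge: 8 → 4.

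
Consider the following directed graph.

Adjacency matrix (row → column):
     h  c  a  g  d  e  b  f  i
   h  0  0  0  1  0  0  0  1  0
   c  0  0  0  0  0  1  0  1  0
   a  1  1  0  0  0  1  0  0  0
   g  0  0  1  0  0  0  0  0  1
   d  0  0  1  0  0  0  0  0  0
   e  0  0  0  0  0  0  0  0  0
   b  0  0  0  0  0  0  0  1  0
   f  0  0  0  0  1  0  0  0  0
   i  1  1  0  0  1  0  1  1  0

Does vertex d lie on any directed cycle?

Yes

d is on a cycle iff d can reach itself via ≥1 edge.
d → a → h → f → d — yes.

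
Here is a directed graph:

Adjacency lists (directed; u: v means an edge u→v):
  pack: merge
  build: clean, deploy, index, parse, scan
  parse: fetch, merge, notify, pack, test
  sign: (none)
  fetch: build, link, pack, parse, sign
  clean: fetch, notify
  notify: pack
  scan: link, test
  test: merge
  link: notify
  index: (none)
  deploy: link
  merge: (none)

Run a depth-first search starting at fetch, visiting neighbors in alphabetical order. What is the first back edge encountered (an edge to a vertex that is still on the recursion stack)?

DFS from fetch (visiting neighbors in alphabetical order); mark gray on enter, black on exit:
fetch gray
  build gray
    clean gray
      clean→fetch: fetch is gray → back edge
First back edge: clean → fetch.

clean->fetch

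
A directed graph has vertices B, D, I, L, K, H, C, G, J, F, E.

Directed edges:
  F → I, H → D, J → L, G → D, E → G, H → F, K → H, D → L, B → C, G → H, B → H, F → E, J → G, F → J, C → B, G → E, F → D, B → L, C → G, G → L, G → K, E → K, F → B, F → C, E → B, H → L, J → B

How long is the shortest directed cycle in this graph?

For each vertex v, BFS finds the shortest path from v back to v.
The shortest such closed walk is C → B → C, length 2.

2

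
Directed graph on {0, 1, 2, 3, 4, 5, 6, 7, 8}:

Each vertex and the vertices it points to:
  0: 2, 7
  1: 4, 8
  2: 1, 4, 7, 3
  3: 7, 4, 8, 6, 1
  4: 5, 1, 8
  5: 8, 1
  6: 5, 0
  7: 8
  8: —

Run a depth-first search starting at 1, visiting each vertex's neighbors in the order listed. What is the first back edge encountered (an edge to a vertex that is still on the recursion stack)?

5→1

DFS from 1 (visiting each vertex's neighbors in the order listed); mark gray on enter, black on exit:
1 gray
  4 gray
    5 gray
      8 gray
      8 black
      5→1: 1 is gray → back edge
First back edge: 5 → 1.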